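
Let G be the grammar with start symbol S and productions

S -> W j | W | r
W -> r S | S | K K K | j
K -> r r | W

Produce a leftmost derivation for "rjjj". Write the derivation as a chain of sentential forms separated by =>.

S => Wj   [S -> W j]
Wj => rSj   [W -> r S]
rSj => rWjj   [S -> W j]
rWjj => rjjj   [W -> j]

S=>Wj=>rSj=>rWjj=>rjjj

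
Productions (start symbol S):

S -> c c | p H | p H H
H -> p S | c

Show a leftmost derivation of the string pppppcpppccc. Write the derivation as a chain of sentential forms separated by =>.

S => pH => ppS => pppHH => ppppSH => pppppHH => pppppcH => pppppcpS => pppppcppHH => pppppcpppSH => pppppcpppccH => pppppcpppccc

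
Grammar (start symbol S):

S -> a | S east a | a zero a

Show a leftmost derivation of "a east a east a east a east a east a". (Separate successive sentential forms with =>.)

S => S east a => S east a east a => S east a east a east a => S east a east a east a east a => S east a east a east a east a east a => a east a east a east a east a east a

S => S east a   [S -> S east a]
S east a => S east a east a   [S -> S east a]
S east a east a => S east a east a east a   [S -> S east a]
S east a east a east a => S east a east a east a east a   [S -> S east a]
S east a east a east a east a => S east a east a east a east a east a   [S -> S east a]
S east a east a east a east a east a => a east a east a east a east a east a   [S -> a]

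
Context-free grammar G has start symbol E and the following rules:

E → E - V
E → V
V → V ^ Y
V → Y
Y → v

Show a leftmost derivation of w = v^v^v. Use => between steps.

E => V   [E → V]
V => V^Y   [V → V ^ Y]
V^Y => V^Y^Y   [V → V ^ Y]
V^Y^Y => Y^Y^Y   [V → Y]
Y^Y^Y => v^Y^Y   [Y → v]
v^Y^Y => v^v^Y   [Y → v]
v^v^Y => v^v^v   [Y → v]

E => V => V^Y => V^Y^Y => Y^Y^Y => v^Y^Y => v^v^Y => v^v^v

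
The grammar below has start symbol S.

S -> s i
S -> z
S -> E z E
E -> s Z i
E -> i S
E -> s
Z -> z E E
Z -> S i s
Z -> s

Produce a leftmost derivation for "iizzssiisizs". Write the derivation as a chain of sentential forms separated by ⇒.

S⇒EzE⇒iSzE⇒iEzEzE⇒iiSzEzE⇒iizzEzE⇒iizzsZizE⇒iizzsSisizE⇒iizzssiisizE⇒iizzssiisizs

S ⇒ EzE   [S -> E z E]
EzE ⇒ iSzE   [E -> i S]
iSzE ⇒ iEzEzE   [S -> E z E]
iEzEzE ⇒ iiSzEzE   [E -> i S]
iiSzEzE ⇒ iizzEzE   [S -> z]
iizzEzE ⇒ iizzsZizE   [E -> s Z i]
iizzsZizE ⇒ iizzsSisizE   [Z -> S i s]
iizzsSisizE ⇒ iizzssiisizE   [S -> s i]
iizzssiisizE ⇒ iizzssiisizs   [E -> s]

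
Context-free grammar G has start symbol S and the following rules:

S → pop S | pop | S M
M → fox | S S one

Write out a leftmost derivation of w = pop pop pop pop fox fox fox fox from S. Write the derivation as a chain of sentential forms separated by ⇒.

S ⇒ pop S   [S → pop S]
pop S ⇒ pop pop S   [S → pop S]
pop pop S ⇒ pop pop S M   [S → S M]
pop pop S M ⇒ pop pop S M M   [S → S M]
pop pop S M M ⇒ pop pop S M M M   [S → S M]
pop pop S M M M ⇒ pop pop S M M M M   [S → S M]
pop pop S M M M M ⇒ pop pop pop S M M M M   [S → pop S]
pop pop pop S M M M M ⇒ pop pop pop pop M M M M   [S → pop]
pop pop pop pop M M M M ⇒ pop pop pop pop fox M M M   [M → fox]
pop pop pop pop fox M M M ⇒ pop pop pop pop fox fox M M   [M → fox]
pop pop pop pop fox fox M M ⇒ pop pop pop pop fox fox fox M   [M → fox]
pop pop pop pop fox fox fox M ⇒ pop pop pop pop fox fox fox fox   [M → fox]

S ⇒ pop S ⇒ pop pop S ⇒ pop pop S M ⇒ pop pop S M M ⇒ pop pop S M M M ⇒ pop pop S M M M M ⇒ pop pop pop S M M M M ⇒ pop pop pop pop M M M M ⇒ pop pop pop pop fox M M M ⇒ pop pop pop pop fox fox M M ⇒ pop pop pop pop fox fox fox M ⇒ pop pop pop pop fox fox fox fox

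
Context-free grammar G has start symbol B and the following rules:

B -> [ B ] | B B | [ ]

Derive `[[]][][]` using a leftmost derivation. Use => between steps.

B => BB => BBB => [B]BB => [[]]BB => [[]][]B => [[]][][]

B => BB   [B -> B B]
BB => BBB   [B -> B B]
BBB => [B]BB   [B -> [ B ]]
[B]BB => [[]]BB   [B -> [ ]]
[[]]BB => [[]][]B   [B -> [ ]]
[[]][]B => [[]][][]   [B -> [ ]]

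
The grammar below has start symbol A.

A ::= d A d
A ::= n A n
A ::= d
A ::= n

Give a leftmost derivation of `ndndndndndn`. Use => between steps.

A => nAn => ndAdn => ndnAndn => ndndAdndn => ndndnAndndn => ndndndndndn

A => nAn   [A ::= n A n]
nAn => ndAdn   [A ::= d A d]
ndAdn => ndnAndn   [A ::= n A n]
ndnAndn => ndndAdndn   [A ::= d A d]
ndndAdndn => ndndnAndndn   [A ::= n A n]
ndndnAndndn => ndndndndndn   [A ::= d]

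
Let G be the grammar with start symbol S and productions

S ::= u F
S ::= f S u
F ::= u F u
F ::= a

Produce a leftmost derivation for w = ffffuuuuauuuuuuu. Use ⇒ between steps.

S ⇒ fSu   [S ::= f S u]
fSu ⇒ ffSuu   [S ::= f S u]
ffSuu ⇒ fffSuuu   [S ::= f S u]
fffSuuu ⇒ ffffSuuuu   [S ::= f S u]
ffffSuuuu ⇒ ffffuFuuuu   [S ::= u F]
ffffuFuuuu ⇒ ffffuuFuuuuu   [F ::= u F u]
ffffuuFuuuuu ⇒ ffffuuuFuuuuuu   [F ::= u F u]
ffffuuuFuuuuuu ⇒ ffffuuuuFuuuuuuu   [F ::= u F u]
ffffuuuuFuuuuuuu ⇒ ffffuuuuauuuuuuu   [F ::= a]

S ⇒ fSu ⇒ ffSuu ⇒ fffSuuu ⇒ ffffSuuuu ⇒ ffffuFuuuu ⇒ ffffuuFuuuuu ⇒ ffffuuuFuuuuuu ⇒ ffffuuuuFuuuuuuu ⇒ ffffuuuuauuuuuuu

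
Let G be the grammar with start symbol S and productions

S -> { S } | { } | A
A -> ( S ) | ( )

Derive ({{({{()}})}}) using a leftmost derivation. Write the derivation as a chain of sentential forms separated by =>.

S => A => (S) => ({S}) => ({{S}}) => ({{A}}) => ({{(S)}}) => ({{({S})}}) => ({{({{S}})}}) => ({{({{A}})}}) => ({{({{()}})}})

S => A   [S -> A]
A => (S)   [A -> ( S )]
(S) => ({S})   [S -> { S }]
({S}) => ({{S}})   [S -> { S }]
({{S}}) => ({{A}})   [S -> A]
({{A}}) => ({{(S)}})   [A -> ( S )]
({{(S)}}) => ({{({S})}})   [S -> { S }]
({{({S})}}) => ({{({{S}})}})   [S -> { S }]
({{({{S}})}}) => ({{({{A}})}})   [S -> A]
({{({{A}})}}) => ({{({{()}})}})   [A -> ( )]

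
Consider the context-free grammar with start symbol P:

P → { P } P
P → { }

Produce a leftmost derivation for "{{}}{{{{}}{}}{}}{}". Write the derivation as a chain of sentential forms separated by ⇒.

P ⇒ {P}P ⇒ {{}}P ⇒ {{}}{P}P ⇒ {{}}{{P}P}P ⇒ {{}}{{{P}P}P}P ⇒ {{}}{{{{}}P}P}P ⇒ {{}}{{{{}}{}}P}P ⇒ {{}}{{{{}}{}}{}}P ⇒ {{}}{{{{}}{}}{}}{}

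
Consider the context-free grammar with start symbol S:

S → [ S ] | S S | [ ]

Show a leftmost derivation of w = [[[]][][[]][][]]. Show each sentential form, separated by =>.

S => [S] => [SS] => [[S]S] => [[[]]S] => [[[]]SS] => [[[]]SSS] => [[[]]SSSS] => [[[]][]SSS] => [[[]][][S]SS] => [[[]][][[]]SS] => [[[]][][[]][]S] => [[[]][][[]][][]]

S => [S]   [S → [ S ]]
[S] => [SS]   [S → S S]
[SS] => [[S]S]   [S → [ S ]]
[[S]S] => [[[]]S]   [S → [ ]]
[[[]]S] => [[[]]SS]   [S → S S]
[[[]]SS] => [[[]]SSS]   [S → S S]
[[[]]SSS] => [[[]]SSSS]   [S → S S]
[[[]]SSSS] => [[[]][]SSS]   [S → [ ]]
[[[]][]SSS] => [[[]][][S]SS]   [S → [ S ]]
[[[]][][S]SS] => [[[]][][[]]SS]   [S → [ ]]
[[[]][][[]]SS] => [[[]][][[]][]S]   [S → [ ]]
[[[]][][[]][]S] => [[[]][][[]][][]]   [S → [ ]]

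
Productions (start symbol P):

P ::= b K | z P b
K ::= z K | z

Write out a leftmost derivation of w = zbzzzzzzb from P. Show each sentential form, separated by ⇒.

P⇒zPb⇒zbKb⇒zbzKb⇒zbzzKb⇒zbzzzKb⇒zbzzzzKb⇒zbzzzzzKb⇒zbzzzzzzb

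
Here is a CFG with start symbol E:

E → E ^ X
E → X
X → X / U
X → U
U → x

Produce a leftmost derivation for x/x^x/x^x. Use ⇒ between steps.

E ⇒ E^X ⇒ E^X^X ⇒ X^X^X ⇒ X/U^X^X ⇒ U/U^X^X ⇒ x/U^X^X ⇒ x/x^X^X ⇒ x/x^X/U^X ⇒ x/x^U/U^X ⇒ x/x^x/U^X ⇒ x/x^x/x^X ⇒ x/x^x/x^U ⇒ x/x^x/x^x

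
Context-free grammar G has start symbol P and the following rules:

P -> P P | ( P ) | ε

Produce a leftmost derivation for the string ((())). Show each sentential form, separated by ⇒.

P ⇒ (P) ⇒ (PP) ⇒ (PPP) ⇒ ((P)PP) ⇒ ((PP)PP) ⇒ (((P)P)PP) ⇒ ((()P)PP) ⇒ ((())PP) ⇒ ((())P) ⇒ ((()))

P ⇒ (P)   [P -> ( P )]
(P) ⇒ (PP)   [P -> P P]
(PP) ⇒ (PPP)   [P -> P P]
(PPP) ⇒ ((P)PP)   [P -> ( P )]
((P)PP) ⇒ ((PP)PP)   [P -> P P]
((PP)PP) ⇒ (((P)P)PP)   [P -> ( P )]
(((P)P)PP) ⇒ ((()P)PP)   [P -> ε]
((()P)PP) ⇒ ((())PP)   [P -> ε]
((())PP) ⇒ ((())P)   [P -> ε]
((())P) ⇒ ((()))   [P -> ε]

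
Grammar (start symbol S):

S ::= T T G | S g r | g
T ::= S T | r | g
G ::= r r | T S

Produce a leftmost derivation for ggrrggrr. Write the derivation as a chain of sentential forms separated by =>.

S => TTG => STTG => TTGTTG => gTGTTG => ggGTTG => ggrrTTG => ggrrgTG => ggrrggG => ggrrggrr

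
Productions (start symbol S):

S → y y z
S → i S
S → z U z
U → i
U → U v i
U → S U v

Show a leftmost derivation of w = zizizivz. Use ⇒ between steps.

S ⇒ zUz ⇒ zSUvz ⇒ ziSUvz ⇒ zizUzUvz ⇒ zizizUvz ⇒ zizizivz

S ⇒ zUz   [S → z U z]
zUz ⇒ zSUvz   [U → S U v]
zSUvz ⇒ ziSUvz   [S → i S]
ziSUvz ⇒ zizUzUvz   [S → z U z]
zizUzUvz ⇒ zizizUvz   [U → i]
zizizUvz ⇒ zizizivz   [U → i]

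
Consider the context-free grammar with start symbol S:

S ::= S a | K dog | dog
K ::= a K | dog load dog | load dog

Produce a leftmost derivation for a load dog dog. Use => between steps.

S => K dog => a K dog => a load dog dog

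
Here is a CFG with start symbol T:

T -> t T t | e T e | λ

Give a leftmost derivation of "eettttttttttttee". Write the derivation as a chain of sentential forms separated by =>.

T=>eTe=>eeTee=>eetTtee=>eettTttee=>eetttTtttee=>eettttTttttee=>eetttttTtttttee=>eettttttTttttttee=>eettttttttttttee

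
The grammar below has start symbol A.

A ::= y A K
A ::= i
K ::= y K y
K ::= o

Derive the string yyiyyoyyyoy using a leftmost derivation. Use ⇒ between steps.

A⇒yAK⇒yyAKK⇒yyiKK⇒yyiyKyK⇒yyiyyKyyK⇒yyiyyoyyK⇒yyiyyoyyyKy⇒yyiyyoyyyoy

A ⇒ yAK   [A ::= y A K]
yAK ⇒ yyAKK   [A ::= y A K]
yyAKK ⇒ yyiKK   [A ::= i]
yyiKK ⇒ yyiyKyK   [K ::= y K y]
yyiyKyK ⇒ yyiyyKyyK   [K ::= y K y]
yyiyyKyyK ⇒ yyiyyoyyK   [K ::= o]
yyiyyoyyK ⇒ yyiyyoyyyKy   [K ::= y K y]
yyiyyoyyyKy ⇒ yyiyyoyyyoy   [K ::= o]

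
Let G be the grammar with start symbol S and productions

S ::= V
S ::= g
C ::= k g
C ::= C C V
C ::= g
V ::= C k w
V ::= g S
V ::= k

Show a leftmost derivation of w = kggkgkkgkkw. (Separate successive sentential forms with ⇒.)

S ⇒ V   [S ::= V]
V ⇒ Ckw   [V ::= C k w]
Ckw ⇒ CCVkw   [C ::= C C V]
CCVkw ⇒ CCVCVkw   [C ::= C C V]
CCVCVkw ⇒ CCVCVCVkw   [C ::= C C V]
CCVCVCVkw ⇒ kgCVCVCVkw   [C ::= k g]
kgCVCVCVkw ⇒ kggVCVCVkw   [C ::= g]
kggVCVCVkw ⇒ kggkCVCVkw   [V ::= k]
kggkCVCVkw ⇒ kggkgVCVkw   [C ::= g]
kggkgVCVkw ⇒ kggkgkCVkw   [V ::= k]
kggkgkCVkw ⇒ kggkgkkgVkw   [C ::= k g]
kggkgkkgVkw ⇒ kggkgkkgkkw   [V ::= k]

S⇒V⇒Ckw⇒CCVkw⇒CCVCVkw⇒CCVCVCVkw⇒kgCVCVCVkw⇒kggVCVCVkw⇒kggkCVCVkw⇒kggkgVCVkw⇒kggkgkCVkw⇒kggkgkkgVkw⇒kggkgkkgkkw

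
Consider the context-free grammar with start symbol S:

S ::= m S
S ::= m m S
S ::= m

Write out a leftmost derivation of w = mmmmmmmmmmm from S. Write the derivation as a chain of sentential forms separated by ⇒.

S ⇒ mmS   [S ::= m m S]
mmS ⇒ mmmmS   [S ::= m m S]
mmmmS ⇒ mmmmmS   [S ::= m S]
mmmmmS ⇒ mmmmmmmS   [S ::= m m S]
mmmmmmmS ⇒ mmmmmmmmS   [S ::= m S]
mmmmmmmmS ⇒ mmmmmmmmmmS   [S ::= m m S]
mmmmmmmmmmS ⇒ mmmmmmmmmmm   [S ::= m]

S ⇒ mmS ⇒ mmmmS ⇒ mmmmmS ⇒ mmmmmmmS ⇒ mmmmmmmmS ⇒ mmmmmmmmmmS ⇒ mmmmmmmmmmm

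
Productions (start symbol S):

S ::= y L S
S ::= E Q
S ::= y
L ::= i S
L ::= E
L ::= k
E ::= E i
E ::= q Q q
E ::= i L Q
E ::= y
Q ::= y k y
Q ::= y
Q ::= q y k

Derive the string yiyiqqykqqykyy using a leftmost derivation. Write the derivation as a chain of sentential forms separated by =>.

S => yLS => yiSS => yiyLSS => yiyiSSS => yiyiEQSS => yiyiqQqQSS => yiyiqqykqQSS => yiyiqqykqqykSS => yiyiqqykqqykyS => yiyiqqykqqykyy

S => yLS   [S ::= y L S]
yLS => yiSS   [L ::= i S]
yiSS => yiyLSS   [S ::= y L S]
yiyLSS => yiyiSSS   [L ::= i S]
yiyiSSS => yiyiEQSS   [S ::= E Q]
yiyiEQSS => yiyiqQqQSS   [E ::= q Q q]
yiyiqQqQSS => yiyiqqykqQSS   [Q ::= q y k]
yiyiqqykqQSS => yiyiqqykqqykSS   [Q ::= q y k]
yiyiqqykqqykSS => yiyiqqykqqykyS   [S ::= y]
yiyiqqykqqykyS => yiyiqqykqqykyy   [S ::= y]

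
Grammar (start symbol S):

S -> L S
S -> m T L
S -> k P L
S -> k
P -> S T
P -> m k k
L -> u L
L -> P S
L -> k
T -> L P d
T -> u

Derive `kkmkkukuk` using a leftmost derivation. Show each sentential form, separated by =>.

S => LS => kS => kkPL => kkmkkL => kkmkkuL => kkmkkuPS => kkmkkuSTS => kkmkkukTS => kkmkkukuS => kkmkkukuk

S => LS   [S -> L S]
LS => kS   [L -> k]
kS => kkPL   [S -> k P L]
kkPL => kkmkkL   [P -> m k k]
kkmkkL => kkmkkuL   [L -> u L]
kkmkkuL => kkmkkuPS   [L -> P S]
kkmkkuPS => kkmkkuSTS   [P -> S T]
kkmkkuSTS => kkmkkukTS   [S -> k]
kkmkkukTS => kkmkkukuS   [T -> u]
kkmkkukuS => kkmkkukuk   [S -> k]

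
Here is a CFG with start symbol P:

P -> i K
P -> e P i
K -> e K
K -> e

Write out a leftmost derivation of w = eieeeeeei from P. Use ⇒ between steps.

P ⇒ ePi   [P -> e P i]
ePi ⇒ eiKi   [P -> i K]
eiKi ⇒ eieKi   [K -> e K]
eieKi ⇒ eieeKi   [K -> e K]
eieeKi ⇒ eieeeKi   [K -> e K]
eieeeKi ⇒ eieeeeKi   [K -> e K]
eieeeeKi ⇒ eieeeeeKi   [K -> e K]
eieeeeeKi ⇒ eieeeeeei   [K -> e]

P⇒ePi⇒eiKi⇒eieKi⇒eieeKi⇒eieeeKi⇒eieeeeKi⇒eieeeeeKi⇒eieeeeeei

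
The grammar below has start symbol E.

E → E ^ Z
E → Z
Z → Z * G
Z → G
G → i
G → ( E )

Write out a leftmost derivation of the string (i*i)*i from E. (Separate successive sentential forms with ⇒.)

E ⇒ Z   [E → Z]
Z ⇒ Z*G   [Z → Z * G]
Z*G ⇒ G*G   [Z → G]
G*G ⇒ (E)*G   [G → ( E )]
(E)*G ⇒ (Z)*G   [E → Z]
(Z)*G ⇒ (Z*G)*G   [Z → Z * G]
(Z*G)*G ⇒ (G*G)*G   [Z → G]
(G*G)*G ⇒ (i*G)*G   [G → i]
(i*G)*G ⇒ (i*i)*G   [G → i]
(i*i)*G ⇒ (i*i)*i   [G → i]

E ⇒ Z ⇒ Z*G ⇒ G*G ⇒ (E)*G ⇒ (Z)*G ⇒ (Z*G)*G ⇒ (G*G)*G ⇒ (i*G)*G ⇒ (i*i)*G ⇒ (i*i)*i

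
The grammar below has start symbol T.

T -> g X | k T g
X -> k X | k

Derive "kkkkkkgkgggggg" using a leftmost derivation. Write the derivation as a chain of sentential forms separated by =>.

T => kTg => kkTgg => kkkTggg => kkkkTgggg => kkkkkTggggg => kkkkkkTgggggg => kkkkkkgXgggggg => kkkkkkgkgggggg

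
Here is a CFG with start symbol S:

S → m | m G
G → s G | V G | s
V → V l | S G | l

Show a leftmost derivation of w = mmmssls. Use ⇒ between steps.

S ⇒ mG ⇒ mVG ⇒ mSGG ⇒ mmGG ⇒ mmVGG ⇒ mmSGGG ⇒ mmmGGG ⇒ mmmsGG ⇒ mmmssG ⇒ mmmssVG ⇒ mmmsslG ⇒ mmmssls

S ⇒ mG   [S → m G]
mG ⇒ mVG   [G → V G]
mVG ⇒ mSGG   [V → S G]
mSGG ⇒ mmGG   [S → m]
mmGG ⇒ mmVGG   [G → V G]
mmVGG ⇒ mmSGGG   [V → S G]
mmSGGG ⇒ mmmGGG   [S → m]
mmmGGG ⇒ mmmsGG   [G → s]
mmmsGG ⇒ mmmssG   [G → s]
mmmssG ⇒ mmmssVG   [G → V G]
mmmssVG ⇒ mmmsslG   [V → l]
mmmsslG ⇒ mmmssls   [G → s]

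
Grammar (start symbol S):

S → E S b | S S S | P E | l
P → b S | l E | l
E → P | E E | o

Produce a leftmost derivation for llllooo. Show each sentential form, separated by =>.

S=>PE=>lEE=>lPE=>llE=>llEE=>llEEE=>llPEE=>lllEEE=>lllEEEE=>lllPEEE=>llllEEE=>lllloEE=>llllooE=>llllooo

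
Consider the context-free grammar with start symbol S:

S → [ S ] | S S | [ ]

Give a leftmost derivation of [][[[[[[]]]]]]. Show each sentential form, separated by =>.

S => SS => []S => [][S] => [][[S]] => [][[[S]]] => [][[[[S]]]] => [][[[[[S]]]]] => [][[[[[[]]]]]]

S => SS   [S → S S]
SS => []S   [S → [ ]]
[]S => [][S]   [S → [ S ]]
[][S] => [][[S]]   [S → [ S ]]
[][[S]] => [][[[S]]]   [S → [ S ]]
[][[[S]]] => [][[[[S]]]]   [S → [ S ]]
[][[[[S]]]] => [][[[[[S]]]]]   [S → [ S ]]
[][[[[[S]]]]] => [][[[[[[]]]]]]   [S → [ ]]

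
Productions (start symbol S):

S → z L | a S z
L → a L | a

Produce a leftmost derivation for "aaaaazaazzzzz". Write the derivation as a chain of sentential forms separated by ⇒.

S ⇒ aSz ⇒ aaSzz ⇒ aaaSzzz ⇒ aaaaSzzzz ⇒ aaaaaSzzzzz ⇒ aaaaazLzzzzz ⇒ aaaaazaLzzzzz ⇒ aaaaazaazzzzz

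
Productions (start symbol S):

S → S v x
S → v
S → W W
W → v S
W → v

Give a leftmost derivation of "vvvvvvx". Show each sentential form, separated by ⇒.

S ⇒ WW   [S → W W]
WW ⇒ vW   [W → v]
vW ⇒ vvS   [W → v S]
vvS ⇒ vvSvx   [S → S v x]
vvSvx ⇒ vvWWvx   [S → W W]
vvWWvx ⇒ vvvWvx   [W → v]
vvvWvx ⇒ vvvvSvx   [W → v S]
vvvvSvx ⇒ vvvvvvx   [S → v]

S ⇒ WW ⇒ vW ⇒ vvS ⇒ vvSvx ⇒ vvWWvx ⇒ vvvWvx ⇒ vvvvSvx ⇒ vvvvvvx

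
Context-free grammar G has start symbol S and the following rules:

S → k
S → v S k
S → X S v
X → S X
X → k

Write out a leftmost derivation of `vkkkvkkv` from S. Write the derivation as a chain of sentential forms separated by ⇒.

S⇒XSv⇒SXSv⇒vSkXSv⇒vkkXSv⇒vkkkSv⇒vkkkvSkv⇒vkkkvkkv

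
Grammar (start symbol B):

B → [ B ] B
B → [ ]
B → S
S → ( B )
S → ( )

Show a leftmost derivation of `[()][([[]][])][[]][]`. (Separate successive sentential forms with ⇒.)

B ⇒ [B]B ⇒ [S]B ⇒ [()]B ⇒ [()][B]B ⇒ [()][S]B ⇒ [()][(B)]B ⇒ [()][([B]B)]B ⇒ [()][([[]]B)]B ⇒ [()][([[]][])]B ⇒ [()][([[]][])][B]B ⇒ [()][([[]][])][[]]B ⇒ [()][([[]][])][[]][]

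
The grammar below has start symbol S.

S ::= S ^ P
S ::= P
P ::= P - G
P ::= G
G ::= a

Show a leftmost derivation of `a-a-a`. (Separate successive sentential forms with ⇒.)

S⇒P⇒P-G⇒P-G-G⇒G-G-G⇒a-G-G⇒a-a-G⇒a-a-a

S ⇒ P   [S ::= P]
P ⇒ P-G   [P ::= P - G]
P-G ⇒ P-G-G   [P ::= P - G]
P-G-G ⇒ G-G-G   [P ::= G]
G-G-G ⇒ a-G-G   [G ::= a]
a-G-G ⇒ a-a-G   [G ::= a]
a-a-G ⇒ a-a-a   [G ::= a]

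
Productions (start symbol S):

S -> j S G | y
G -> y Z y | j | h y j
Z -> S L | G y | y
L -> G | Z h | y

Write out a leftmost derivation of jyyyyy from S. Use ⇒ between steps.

S ⇒ jSG ⇒ jyG ⇒ jyyZy ⇒ jyySLy ⇒ jyyyLy ⇒ jyyyyy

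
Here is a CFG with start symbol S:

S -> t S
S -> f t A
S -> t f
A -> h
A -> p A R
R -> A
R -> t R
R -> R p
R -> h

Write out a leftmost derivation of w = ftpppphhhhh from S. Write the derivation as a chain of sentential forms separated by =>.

S => ftA => ftpAR => ftppARR => ftpppARRR => ftppppARRRR => ftpppphRRRR => ftpppphhRRR => ftpppphhhRR => ftpppphhhhR => ftpppphhhhh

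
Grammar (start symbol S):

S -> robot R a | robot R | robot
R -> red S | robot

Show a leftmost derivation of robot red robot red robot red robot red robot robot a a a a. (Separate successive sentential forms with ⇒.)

S ⇒ robot R ⇒ robot red S ⇒ robot red robot R a ⇒ robot red robot red S a ⇒ robot red robot red robot R a a ⇒ robot red robot red robot red S a a ⇒ robot red robot red robot red robot R a a a ⇒ robot red robot red robot red robot red S a a a ⇒ robot red robot red robot red robot red robot R a a a a ⇒ robot red robot red robot red robot red robot robot a a a a

S ⇒ robot R   [S -> robot R]
robot R ⇒ robot red S   [R -> red S]
robot red S ⇒ robot red robot R a   [S -> robot R a]
robot red robot R a ⇒ robot red robot red S a   [R -> red S]
robot red robot red S a ⇒ robot red robot red robot R a a   [S -> robot R a]
robot red robot red robot R a a ⇒ robot red robot red robot red S a a   [R -> red S]
robot red robot red robot red S a a ⇒ robot red robot red robot red robot R a a a   [S -> robot R a]
robot red robot red robot red robot R a a a ⇒ robot red robot red robot red robot red S a a a   [R -> red S]
robot red robot red robot red robot red S a a a ⇒ robot red robot red robot red robot red robot R a a a a   [S -> robot R a]
robot red robot red robot red robot red robot R a a a a ⇒ robot red robot red robot red robot red robot robot a a a a   [R -> robot]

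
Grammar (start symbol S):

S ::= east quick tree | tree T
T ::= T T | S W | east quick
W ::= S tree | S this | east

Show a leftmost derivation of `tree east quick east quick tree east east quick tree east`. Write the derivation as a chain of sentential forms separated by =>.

S => tree T   [S ::= tree T]
tree T => tree T T   [T ::= T T]
tree T T => tree east quick T   [T ::= east quick]
tree east quick T => tree east quick T T   [T ::= T T]
tree east quick T T => tree east quick S W T   [T ::= S W]
tree east quick S W T => tree east quick east quick tree W T   [S ::= east quick tree]
tree east quick east quick tree W T => tree east quick east quick tree east T   [W ::= east]
tree east quick east quick tree east T => tree east quick east quick tree east S W   [T ::= S W]
tree east quick east quick tree east S W => tree east quick east quick tree east east quick tree W   [S ::= east quick tree]
tree east quick east quick tree east east quick tree W => tree east quick east quick tree east east quick tree east   [W ::= east]

S => tree T => tree T T => tree east quick T => tree east quick T T => tree east quick S W T => tree east quick east quick tree W T => tree east quick east quick tree east T => tree east quick east quick tree east S W => tree east quick east quick tree east east quick tree W => tree east quick east quick tree east east quick tree east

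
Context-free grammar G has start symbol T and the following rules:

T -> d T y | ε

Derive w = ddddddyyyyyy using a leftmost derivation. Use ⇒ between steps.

T ⇒ dTy   [T -> d T y]
dTy ⇒ ddTyy   [T -> d T y]
ddTyy ⇒ dddTyyy   [T -> d T y]
dddTyyy ⇒ ddddTyyyy   [T -> d T y]
ddddTyyyy ⇒ dddddTyyyyy   [T -> d T y]
dddddTyyyyy ⇒ ddddddTyyyyyy   [T -> d T y]
ddddddTyyyyyy ⇒ ddddddyyyyyy   [T -> ε]

T⇒dTy⇒ddTyy⇒dddTyyy⇒ddddTyyyy⇒dddddTyyyyy⇒ddddddTyyyyyy⇒ddddddyyyyyy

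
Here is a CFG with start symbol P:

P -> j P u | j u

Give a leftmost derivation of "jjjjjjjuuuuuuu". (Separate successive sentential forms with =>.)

P => jPu   [P -> j P u]
jPu => jjPuu   [P -> j P u]
jjPuu => jjjPuuu   [P -> j P u]
jjjPuuu => jjjjPuuuu   [P -> j P u]
jjjjPuuuu => jjjjjPuuuuu   [P -> j P u]
jjjjjPuuuuu => jjjjjjPuuuuuu   [P -> j P u]
jjjjjjPuuuuuu => jjjjjjjuuuuuuu   [P -> j u]

P=>jPu=>jjPuu=>jjjPuuu=>jjjjPuuuu=>jjjjjPuuuuu=>jjjjjjPuuuuuu=>jjjjjjjuuuuuuu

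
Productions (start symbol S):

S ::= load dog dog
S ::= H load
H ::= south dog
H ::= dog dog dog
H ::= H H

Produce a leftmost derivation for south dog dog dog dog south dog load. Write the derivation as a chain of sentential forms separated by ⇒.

S ⇒ H load ⇒ H H load ⇒ south dog H load ⇒ south dog H H load ⇒ south dog dog dog dog H load ⇒ south dog dog dog dog south dog load

S ⇒ H load   [S ::= H load]
H load ⇒ H H load   [H ::= H H]
H H load ⇒ south dog H load   [H ::= south dog]
south dog H load ⇒ south dog H H load   [H ::= H H]
south dog H H load ⇒ south dog dog dog dog H load   [H ::= dog dog dog]
south dog dog dog dog H load ⇒ south dog dog dog dog south dog load   [H ::= south dog]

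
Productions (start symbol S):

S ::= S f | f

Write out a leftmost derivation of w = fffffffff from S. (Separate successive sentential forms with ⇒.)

S⇒Sf⇒Sff⇒Sfff⇒Sffff⇒Sfffff⇒Sffffff⇒Sfffffff⇒Sffffffff⇒fffffffff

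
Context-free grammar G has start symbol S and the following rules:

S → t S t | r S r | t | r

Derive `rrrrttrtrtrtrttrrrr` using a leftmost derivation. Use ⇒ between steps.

S ⇒ rSr ⇒ rrSrr ⇒ rrrSrrr ⇒ rrrrSrrrr ⇒ rrrrtStrrrr ⇒ rrrrttSttrrrr ⇒ rrrrttrSrttrrrr ⇒ rrrrttrtStrttrrrr ⇒ rrrrttrtrSrtrttrrrr ⇒ rrrrttrtrtrtrttrrrr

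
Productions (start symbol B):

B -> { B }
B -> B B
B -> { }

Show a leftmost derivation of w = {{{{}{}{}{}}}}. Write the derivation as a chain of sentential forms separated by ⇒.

B ⇒ {B}   [B -> { B }]
{B} ⇒ {{B}}   [B -> { B }]
{{B}} ⇒ {{{B}}}   [B -> { B }]
{{{B}}} ⇒ {{{BB}}}   [B -> B B]
{{{BB}}} ⇒ {{{{}B}}}   [B -> { }]
{{{{}B}}} ⇒ {{{{}BB}}}   [B -> B B]
{{{{}BB}}} ⇒ {{{{}BBB}}}   [B -> B B]
{{{{}BBB}}} ⇒ {{{{}{}BB}}}   [B -> { }]
{{{{}{}BB}}} ⇒ {{{{}{}{}B}}}   [B -> { }]
{{{{}{}{}B}}} ⇒ {{{{}{}{}{}}}}   [B -> { }]

B⇒{B}⇒{{B}}⇒{{{B}}}⇒{{{BB}}}⇒{{{{}B}}}⇒{{{{}BB}}}⇒{{{{}BBB}}}⇒{{{{}{}BB}}}⇒{{{{}{}{}B}}}⇒{{{{}{}{}{}}}}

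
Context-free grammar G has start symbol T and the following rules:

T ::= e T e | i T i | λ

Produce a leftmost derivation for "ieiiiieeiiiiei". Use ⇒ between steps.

T ⇒ iTi   [T ::= i T i]
iTi ⇒ ieTei   [T ::= e T e]
ieTei ⇒ ieiTiei   [T ::= i T i]
ieiTiei ⇒ ieiiTiiei   [T ::= i T i]
ieiiTiiei ⇒ ieiiiTiiiei   [T ::= i T i]
ieiiiTiiiei ⇒ ieiiiiTiiiiei   [T ::= i T i]
ieiiiiTiiiiei ⇒ ieiiiieTeiiiiei   [T ::= e T e]
ieiiiieTeiiiiei ⇒ ieiiiieeiiiiei   [T ::= λ]

T⇒iTi⇒ieTei⇒ieiTiei⇒ieiiTiiei⇒ieiiiTiiiei⇒ieiiiiTiiiiei⇒ieiiiieTeiiiiei⇒ieiiiieeiiiiei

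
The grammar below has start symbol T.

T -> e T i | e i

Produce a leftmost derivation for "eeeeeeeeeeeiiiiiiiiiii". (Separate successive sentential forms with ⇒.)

T⇒eTi⇒eeTii⇒eeeTiii⇒eeeeTiiii⇒eeeeeTiiiii⇒eeeeeeTiiiiii⇒eeeeeeeTiiiiiii⇒eeeeeeeeTiiiiiiii⇒eeeeeeeeeTiiiiiiiii⇒eeeeeeeeeeTiiiiiiiiii⇒eeeeeeeeeeeiiiiiiiiiii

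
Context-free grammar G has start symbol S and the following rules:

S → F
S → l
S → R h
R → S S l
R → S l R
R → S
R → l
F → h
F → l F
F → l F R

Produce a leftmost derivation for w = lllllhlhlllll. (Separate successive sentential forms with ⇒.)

S ⇒ F ⇒ lFR ⇒ llFR ⇒ lllFRR ⇒ llllFRR ⇒ lllllFRR ⇒ lllllhRR ⇒ lllllhSSlR ⇒ lllllhRhSlR ⇒ lllllhlhSlR ⇒ lllllhlhllR ⇒ lllllhlhllSlR ⇒ lllllhlhllllR ⇒ lllllhlhlllll

S ⇒ F   [S → F]
F ⇒ lFR   [F → l F R]
lFR ⇒ llFR   [F → l F]
llFR ⇒ lllFRR   [F → l F R]
lllFRR ⇒ llllFRR   [F → l F]
llllFRR ⇒ lllllFRR   [F → l F]
lllllFRR ⇒ lllllhRR   [F → h]
lllllhRR ⇒ lllllhSSlR   [R → S S l]
lllllhSSlR ⇒ lllllhRhSlR   [S → R h]
lllllhRhSlR ⇒ lllllhlhSlR   [R → l]
lllllhlhSlR ⇒ lllllhlhllR   [S → l]
lllllhlhllR ⇒ lllllhlhllSlR   [R → S l R]
lllllhlhllSlR ⇒ lllllhlhllllR   [S → l]
lllllhlhllllR ⇒ lllllhlhlllll   [R → l]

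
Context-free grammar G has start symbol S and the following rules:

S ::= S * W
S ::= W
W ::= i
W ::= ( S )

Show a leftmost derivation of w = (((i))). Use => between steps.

S=>W=>(S)=>(W)=>((S))=>((W))=>(((S)))=>(((W)))=>(((i)))

S => W   [S ::= W]
W => (S)   [W ::= ( S )]
(S) => (W)   [S ::= W]
(W) => ((S))   [W ::= ( S )]
((S)) => ((W))   [S ::= W]
((W)) => (((S)))   [W ::= ( S )]
(((S))) => (((W)))   [S ::= W]
(((W))) => (((i)))   [W ::= i]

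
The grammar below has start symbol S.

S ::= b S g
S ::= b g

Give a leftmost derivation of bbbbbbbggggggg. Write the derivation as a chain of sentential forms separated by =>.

S => bSg => bbSgg => bbbSggg => bbbbSgggg => bbbbbSggggg => bbbbbbSgggggg => bbbbbbbggggggg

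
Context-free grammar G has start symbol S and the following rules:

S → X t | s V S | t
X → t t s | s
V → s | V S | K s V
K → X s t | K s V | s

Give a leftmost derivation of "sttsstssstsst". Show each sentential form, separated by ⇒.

S ⇒ sVS   [S → s V S]
sVS ⇒ sKsVS   [V → K s V]
sKsVS ⇒ sXstsVS   [K → X s t]
sXstsVS ⇒ sttsstsVS   [X → t t s]
sttsstsVS ⇒ sttsstsKsVS   [V → K s V]
sttsstsKsVS ⇒ sttsstsXstsVS   [K → X s t]
sttsstsXstsVS ⇒ sttsstssstsVS   [X → s]
sttsstssstsVS ⇒ sttsstssstssS   [V → s]
sttsstssstssS ⇒ sttsstssstsst   [S → t]

S ⇒ sVS ⇒ sKsVS ⇒ sXstsVS ⇒ sttsstsVS ⇒ sttsstsKsVS ⇒ sttsstsXstsVS ⇒ sttsstssstsVS ⇒ sttsstssstssS ⇒ sttsstssstsst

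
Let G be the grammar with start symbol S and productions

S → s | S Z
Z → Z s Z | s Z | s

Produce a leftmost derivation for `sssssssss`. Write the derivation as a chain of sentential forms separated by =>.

S => SZ   [S → S Z]
SZ => sZ   [S → s]
sZ => sZsZ   [Z → Z s Z]
sZsZ => sssZ   [Z → s]
sssZ => ssssZ   [Z → s Z]
ssssZ => ssssZsZ   [Z → Z s Z]
ssssZsZ => ssssZsZsZ   [Z → Z s Z]
ssssZsZsZ => ssssssZsZ   [Z → s]
ssssssZsZ => ssssssssZ   [Z → s]
ssssssssZ => sssssssss   [Z → s]

S => SZ => sZ => sZsZ => sssZ => ssssZ => ssssZsZ => ssssZsZsZ => ssssssZsZ => ssssssssZ => sssssssss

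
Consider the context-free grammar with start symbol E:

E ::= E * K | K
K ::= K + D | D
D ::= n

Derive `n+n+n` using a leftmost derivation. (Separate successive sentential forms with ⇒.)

E ⇒ K   [E ::= K]
K ⇒ K+D   [K ::= K + D]
K+D ⇒ K+D+D   [K ::= K + D]
K+D+D ⇒ D+D+D   [K ::= D]
D+D+D ⇒ n+D+D   [D ::= n]
n+D+D ⇒ n+n+D   [D ::= n]
n+n+D ⇒ n+n+n   [D ::= n]

E⇒K⇒K+D⇒K+D+D⇒D+D+D⇒n+D+D⇒n+n+D⇒n+n+n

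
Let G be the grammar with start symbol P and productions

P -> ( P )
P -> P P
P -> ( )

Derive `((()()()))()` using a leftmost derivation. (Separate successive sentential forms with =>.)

P => PP => (P)P => ((P))P => ((PP))P => ((PPP))P => ((()PP))P => ((()()P))P => ((()()()))P => ((()()()))()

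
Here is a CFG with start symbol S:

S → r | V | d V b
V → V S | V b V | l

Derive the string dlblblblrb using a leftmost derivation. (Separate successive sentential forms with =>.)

S=>dVb=>dVSb=>dVbVSb=>dVbVbVSb=>dVbVbVbVSb=>dlbVbVbVSb=>dlblbVbVSb=>dlblblbVSb=>dlblblblSb=>dlblblblrb

S => dVb   [S → d V b]
dVb => dVSb   [V → V S]
dVSb => dVbVSb   [V → V b V]
dVbVSb => dVbVbVSb   [V → V b V]
dVbVbVSb => dVbVbVbVSb   [V → V b V]
dVbVbVbVSb => dlbVbVbVSb   [V → l]
dlbVbVbVSb => dlblbVbVSb   [V → l]
dlblbVbVSb => dlblblbVSb   [V → l]
dlblblbVSb => dlblblblSb   [V → l]
dlblblblSb => dlblblblrb   [S → r]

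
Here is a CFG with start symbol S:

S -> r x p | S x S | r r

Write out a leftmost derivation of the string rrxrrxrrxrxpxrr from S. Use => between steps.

S => SxS   [S -> S x S]
SxS => SxSxS   [S -> S x S]
SxSxS => rrxSxS   [S -> r r]
rrxSxS => rrxSxSxS   [S -> S x S]
rrxSxSxS => rrxSxSxSxS   [S -> S x S]
rrxSxSxSxS => rrxrrxSxSxS   [S -> r r]
rrxrrxSxSxS => rrxrrxrrxSxS   [S -> r r]
rrxrrxrrxSxS => rrxrrxrrxrxpxS   [S -> r x p]
rrxrrxrrxrxpxS => rrxrrxrrxrxpxrr   [S -> r r]

S => SxS => SxSxS => rrxSxS => rrxSxSxS => rrxSxSxSxS => rrxrrxSxSxS => rrxrrxrrxSxS => rrxrrxrrxrxpxS => rrxrrxrrxrxpxrr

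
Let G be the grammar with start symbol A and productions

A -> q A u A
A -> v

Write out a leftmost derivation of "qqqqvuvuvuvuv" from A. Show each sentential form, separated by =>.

A=>qAuA=>qqAuAuA=>qqqAuAuAuA=>qqqqAuAuAuAuA=>qqqqvuAuAuAuA=>qqqqvuvuAuAuA=>qqqqvuvuvuAuA=>qqqqvuvuvuvuA=>qqqqvuvuvuvuv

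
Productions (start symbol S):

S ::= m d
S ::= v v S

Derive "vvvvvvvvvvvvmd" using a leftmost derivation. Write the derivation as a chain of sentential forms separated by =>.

S => vvS   [S ::= v v S]
vvS => vvvvS   [S ::= v v S]
vvvvS => vvvvvvS   [S ::= v v S]
vvvvvvS => vvvvvvvvS   [S ::= v v S]
vvvvvvvvS => vvvvvvvvvvS   [S ::= v v S]
vvvvvvvvvvS => vvvvvvvvvvvvS   [S ::= v v S]
vvvvvvvvvvvvS => vvvvvvvvvvvvmd   [S ::= m d]

S => vvS => vvvvS => vvvvvvS => vvvvvvvvS => vvvvvvvvvvS => vvvvvvvvvvvvS => vvvvvvvvvvvvmd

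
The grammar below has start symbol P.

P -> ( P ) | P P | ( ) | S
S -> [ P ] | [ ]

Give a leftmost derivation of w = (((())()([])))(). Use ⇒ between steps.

P ⇒ PP ⇒ (P)P ⇒ ((P))P ⇒ ((PP))P ⇒ (((P)P))P ⇒ (((())P))P ⇒ (((())PP))P ⇒ (((())()P))P ⇒ (((())()(P)))P ⇒ (((())()(S)))P ⇒ (((())()([])))P ⇒ (((())()([])))()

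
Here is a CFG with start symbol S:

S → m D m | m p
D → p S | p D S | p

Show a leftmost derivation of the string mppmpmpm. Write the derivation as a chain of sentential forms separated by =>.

S => mDm => mpDSm => mppSSm => mppmpSm => mppmpmpm

S => mDm   [S → m D m]
mDm => mpDSm   [D → p D S]
mpDSm => mppSSm   [D → p S]
mppSSm => mppmpSm   [S → m p]
mppmpSm => mppmpmpm   [S → m p]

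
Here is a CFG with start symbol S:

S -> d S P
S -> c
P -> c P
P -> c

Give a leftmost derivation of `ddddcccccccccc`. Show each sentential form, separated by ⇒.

S⇒dSP⇒ddSPP⇒dddSPPP⇒ddddSPPPP⇒ddddcPPPP⇒ddddccPPPP⇒ddddcccPPPP⇒ddddccccPPPP⇒ddddcccccPPPP⇒ddddccccccPPPP⇒ddddcccccccPPP⇒ddddccccccccPP⇒ddddcccccccccP⇒ddddcccccccccc

S ⇒ dSP   [S -> d S P]
dSP ⇒ ddSPP   [S -> d S P]
ddSPP ⇒ dddSPPP   [S -> d S P]
dddSPPP ⇒ ddddSPPPP   [S -> d S P]
ddddSPPPP ⇒ ddddcPPPP   [S -> c]
ddddcPPPP ⇒ ddddccPPPP   [P -> c P]
ddddccPPPP ⇒ ddddcccPPPP   [P -> c P]
ddddcccPPPP ⇒ ddddccccPPPP   [P -> c P]
ddddccccPPPP ⇒ ddddcccccPPPP   [P -> c P]
ddddcccccPPPP ⇒ ddddccccccPPPP   [P -> c P]
ddddccccccPPPP ⇒ ddddcccccccPPP   [P -> c]
ddddcccccccPPP ⇒ ddddccccccccPP   [P -> c]
ddddccccccccPP ⇒ ddddcccccccccP   [P -> c]
ddddcccccccccP ⇒ ddddcccccccccc   [P -> c]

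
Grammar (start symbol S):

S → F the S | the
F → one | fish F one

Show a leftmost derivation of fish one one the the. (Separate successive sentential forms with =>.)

S => F the S => fish F one the S => fish one one the S => fish one one the the

S => F the S   [S → F the S]
F the S => fish F one the S   [F → fish F one]
fish F one the S => fish one one the S   [F → one]
fish one one the S => fish one one the the   [S → the]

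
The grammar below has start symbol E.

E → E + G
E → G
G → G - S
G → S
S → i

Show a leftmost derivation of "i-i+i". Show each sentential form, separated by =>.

E => E+G => G+G => G-S+G => S-S+G => i-S+G => i-i+G => i-i+S => i-i+i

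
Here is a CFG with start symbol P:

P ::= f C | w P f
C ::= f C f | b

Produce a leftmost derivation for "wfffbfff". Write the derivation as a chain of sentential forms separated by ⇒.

P ⇒ wPf ⇒ wfCf ⇒ wffCff ⇒ wfffCfff ⇒ wfffbfff

P ⇒ wPf   [P ::= w P f]
wPf ⇒ wfCf   [P ::= f C]
wfCf ⇒ wffCff   [C ::= f C f]
wffCff ⇒ wfffCfff   [C ::= f C f]
wfffCfff ⇒ wfffbfff   [C ::= b]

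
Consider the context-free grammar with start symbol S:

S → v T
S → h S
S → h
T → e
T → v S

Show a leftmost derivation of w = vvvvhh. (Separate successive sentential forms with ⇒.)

S ⇒ vT   [S → v T]
vT ⇒ vvS   [T → v S]
vvS ⇒ vvvT   [S → v T]
vvvT ⇒ vvvvS   [T → v S]
vvvvS ⇒ vvvvhS   [S → h S]
vvvvhS ⇒ vvvvhh   [S → h]

S ⇒ vT ⇒ vvS ⇒ vvvT ⇒ vvvvS ⇒ vvvvhS ⇒ vvvvhh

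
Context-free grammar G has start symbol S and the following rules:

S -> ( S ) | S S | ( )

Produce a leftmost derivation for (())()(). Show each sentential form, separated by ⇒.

S ⇒ SS   [S -> S S]
SS ⇒ (S)S   [S -> ( S )]
(S)S ⇒ (())S   [S -> ( )]
(())S ⇒ (())SS   [S -> S S]
(())SS ⇒ (())()S   [S -> ( )]
(())()S ⇒ (())()()   [S -> ( )]

S ⇒ SS ⇒ (S)S ⇒ (())S ⇒ (())SS ⇒ (())()S ⇒ (())()()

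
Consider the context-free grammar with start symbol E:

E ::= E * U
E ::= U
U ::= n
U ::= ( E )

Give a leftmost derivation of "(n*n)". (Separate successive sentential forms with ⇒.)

E ⇒ U   [E ::= U]
U ⇒ (E)   [U ::= ( E )]
(E) ⇒ (E*U)   [E ::= E * U]
(E*U) ⇒ (U*U)   [E ::= U]
(U*U) ⇒ (n*U)   [U ::= n]
(n*U) ⇒ (n*n)   [U ::= n]

E ⇒ U ⇒ (E) ⇒ (E*U) ⇒ (U*U) ⇒ (n*U) ⇒ (n*n)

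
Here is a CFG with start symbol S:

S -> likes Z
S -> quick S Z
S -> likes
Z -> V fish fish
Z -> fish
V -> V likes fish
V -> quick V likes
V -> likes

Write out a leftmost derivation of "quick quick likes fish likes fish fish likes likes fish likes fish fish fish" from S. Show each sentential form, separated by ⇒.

S ⇒ quick S Z ⇒ quick quick S Z Z ⇒ quick quick likes Z Z Z ⇒ quick quick likes fish Z Z ⇒ quick quick likes fish V fish fish Z ⇒ quick quick likes fish likes fish fish Z ⇒ quick quick likes fish likes fish fish V fish fish ⇒ quick quick likes fish likes fish fish V likes fish fish fish ⇒ quick quick likes fish likes fish fish V likes fish likes fish fish fish ⇒ quick quick likes fish likes fish fish likes likes fish likes fish fish fish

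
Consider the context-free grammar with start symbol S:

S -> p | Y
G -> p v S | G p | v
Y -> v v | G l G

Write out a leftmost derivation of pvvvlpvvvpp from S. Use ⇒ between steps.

S⇒Y⇒GlG⇒pvSlG⇒pvYlG⇒pvvvlG⇒pvvvlGp⇒pvvvlGpp⇒pvvvlpvSpp⇒pvvvlpvYpp⇒pvvvlpvvvpp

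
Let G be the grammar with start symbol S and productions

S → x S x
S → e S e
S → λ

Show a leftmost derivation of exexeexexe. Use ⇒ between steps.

S ⇒ eSe ⇒ exSxe ⇒ exeSexe ⇒ exexSxexe ⇒ exexeSexexe ⇒ exexeexexe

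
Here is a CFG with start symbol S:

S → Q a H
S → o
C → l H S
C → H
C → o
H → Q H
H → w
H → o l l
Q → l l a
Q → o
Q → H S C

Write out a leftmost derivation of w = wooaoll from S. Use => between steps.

S => QaH => HSCaH => wSCaH => woCaH => wooaH => wooaoll

S => QaH   [S → Q a H]
QaH => HSCaH   [Q → H S C]
HSCaH => wSCaH   [H → w]
wSCaH => woCaH   [S → o]
woCaH => wooaH   [C → o]
wooaH => wooaoll   [H → o l l]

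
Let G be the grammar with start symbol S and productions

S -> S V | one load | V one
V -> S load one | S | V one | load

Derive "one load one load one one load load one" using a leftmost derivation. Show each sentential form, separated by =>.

S => S V => one load V => one load S load one => one load S V load one => one load V one V load one => one load S one V load one => one load one load one V load one => one load one load one S load one => one load one load one one load load one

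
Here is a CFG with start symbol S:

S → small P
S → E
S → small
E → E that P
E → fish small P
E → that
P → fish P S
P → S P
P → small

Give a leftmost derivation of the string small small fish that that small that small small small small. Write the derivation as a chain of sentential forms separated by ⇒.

S ⇒ small P ⇒ small S P ⇒ small small P P ⇒ small small fish P S P ⇒ small small fish S P S P ⇒ small small fish E P S P ⇒ small small fish E that P P S P ⇒ small small fish E that P that P P S P ⇒ small small fish that that P that P P S P ⇒ small small fish that that small that P P S P ⇒ small small fish that that small that small P S P ⇒ small small fish that that small that small small S P ⇒ small small fish that that small that small small small P ⇒ small small fish that that small that small small small small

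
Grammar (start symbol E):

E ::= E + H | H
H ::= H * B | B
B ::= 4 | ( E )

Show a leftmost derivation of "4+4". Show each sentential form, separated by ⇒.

E ⇒ E+H ⇒ H+H ⇒ B+H ⇒ 4+H ⇒ 4+B ⇒ 4+4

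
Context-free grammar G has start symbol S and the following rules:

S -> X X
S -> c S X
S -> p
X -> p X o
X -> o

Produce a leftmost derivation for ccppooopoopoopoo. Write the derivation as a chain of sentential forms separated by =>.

S => cSX => ccSXX => ccXXXX => ccpXoXXX => ccppXooXXX => ccppoooXXX => ccppooopXoXX => ccppooopooXX => ccppooopoopXoX => ccppooopoopooX => ccppooopoopoopXo => ccppooopoopoopoo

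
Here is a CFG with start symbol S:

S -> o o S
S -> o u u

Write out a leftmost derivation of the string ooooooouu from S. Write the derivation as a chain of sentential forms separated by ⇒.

S ⇒ ooS ⇒ ooooS ⇒ ooooooS ⇒ ooooooouu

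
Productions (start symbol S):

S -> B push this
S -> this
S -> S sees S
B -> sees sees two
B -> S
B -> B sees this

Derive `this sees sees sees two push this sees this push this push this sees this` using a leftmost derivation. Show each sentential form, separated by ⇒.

S ⇒ S sees S   [S -> S sees S]
S sees S ⇒ B push this sees S   [S -> B push this]
B push this sees S ⇒ S push this sees S   [B -> S]
S push this sees S ⇒ B push this push this sees S   [S -> B push this]
B push this push this sees S ⇒ S push this push this sees S   [B -> S]
S push this push this sees S ⇒ S sees S push this push this sees S   [S -> S sees S]
S sees S push this push this sees S ⇒ this sees S push this push this sees S   [S -> this]
this sees S push this push this sees S ⇒ this sees S sees S push this push this sees S   [S -> S sees S]
this sees S sees S push this push this sees S ⇒ this sees B push this sees S push this push this sees S   [S -> B push this]
this sees B push this sees S push this push this sees S ⇒ this sees sees sees two push this sees S push this push this sees S   [B -> sees sees two]
this sees sees sees two push this sees S push this push this sees S ⇒ this sees sees sees two push this sees this push this push this sees S   [S -> this]
this sees sees sees two push this sees this push this push this sees S ⇒ this sees sees sees two push this sees this push this push this sees this   [S -> this]

S ⇒ S sees S ⇒ B push this sees S ⇒ S push this sees S ⇒ B push this push this sees S ⇒ S push this push this sees S ⇒ S sees S push this push this sees S ⇒ this sees S push this push this sees S ⇒ this sees S sees S push this push this sees S ⇒ this sees B push this sees S push this push this sees S ⇒ this sees sees sees two push this sees S push this push this sees S ⇒ this sees sees sees two push this sees this push this push this sees S ⇒ this sees sees sees two push this sees this push this push this sees this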